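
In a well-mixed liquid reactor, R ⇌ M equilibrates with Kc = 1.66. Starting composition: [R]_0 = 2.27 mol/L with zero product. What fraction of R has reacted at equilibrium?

X = 0.624

Let X = conversion of R; extent ξ = 2.27·X mol/L.
Concentrations: [R] = 2.27 − 2.27X; [M] = 2.27X.
Kc = [M] / ([R]).
Solving Kc = 1.66 for X ∈ (0,1): X = 0.624.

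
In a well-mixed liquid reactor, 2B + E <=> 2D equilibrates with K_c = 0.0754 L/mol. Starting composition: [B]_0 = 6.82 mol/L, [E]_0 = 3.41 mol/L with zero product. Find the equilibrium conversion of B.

X = 0.298

Let X = conversion of B; extent ξ = 6.82X/2 mol/L.
Concentrations: [B] = 6.82 − 6.82X; [E] = 3.41 − 3.41X; [D] = 6.82X.
K_c = [D]^2 / ([B]^2 [E]).
Setting equal to 0.0754 and solving for X on (0,1) gives X = 0.298.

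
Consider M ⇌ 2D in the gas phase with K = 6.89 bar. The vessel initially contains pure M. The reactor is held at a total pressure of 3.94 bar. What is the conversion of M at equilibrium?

Take 1 mol M as basis and let X be its fractional conversion, so ξ = X.
Species balance: n_M = 1 − X; n_D = 2X.
n_T = Σnᵢ = 1 + X.
With p_i = (n_i/n_T)P, K = p_D^2 / (p_M).
This yields a degree-2 equation in X; solving on (0,1), X = 0.552.

X = 0.552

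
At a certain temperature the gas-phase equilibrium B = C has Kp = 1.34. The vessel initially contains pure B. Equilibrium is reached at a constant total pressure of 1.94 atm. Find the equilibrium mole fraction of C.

y_C = 0.573

Basis: 1 mol B initially; let X = conversion of B. Extent ξ = X.
Species balance: n_B = 1 − X; n_C = X.
Since Δν = 0, n_T = 1 throughout.
Mole fractions y_i = n_i/n_T; Kp = p_C / (p_B) with p_i = y_i·P.
Substituting and setting equal to 1.34 gives a polynomial in X; the root in (0,1) is X = 0.573.
Then n_C = 0.573, n_T = 1, so y_C = 0.573.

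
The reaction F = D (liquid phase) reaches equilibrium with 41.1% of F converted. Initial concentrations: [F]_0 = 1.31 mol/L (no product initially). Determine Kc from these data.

Kc = 0.698

Let X = conversion of F.
Concentrations: [F] = 1.31 − 1.31X; [D] = 1.31X.
At X = 0.411: [F] = 0.772, [D] = 0.538.
Kc = [D] / ([F]) = 0.698.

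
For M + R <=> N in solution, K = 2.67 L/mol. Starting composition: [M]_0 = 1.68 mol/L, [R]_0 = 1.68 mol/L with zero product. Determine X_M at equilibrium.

X = 0.626

Let X = conversion of M; extent ξ = 1.68·X mol/L.
Concentrations: [M] = 1.68 − 1.68X; [R] = 1.68 − 1.68X; [N] = 1.68X.
K = [N] / ([M] [R]).
Setting equal to 2.67 and solving for X on (0,1) gives X = 0.626.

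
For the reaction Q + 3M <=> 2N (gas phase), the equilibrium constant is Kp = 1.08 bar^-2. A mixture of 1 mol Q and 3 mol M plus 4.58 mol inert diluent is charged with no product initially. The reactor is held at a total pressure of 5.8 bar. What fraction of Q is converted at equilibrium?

Take 1 mol Q as basis and let X be its fractional conversion, so ξ = X.
Mole table: n_Q = 1 − X; n_M = 3 − 3X; n_N = 2X; n_I = 4.58 (inert).
n_T = Σnᵢ = 8.58 − 2X.
Mole fractions y_i = n_i/n_T; Kp = p_N^2 / (p_Q p_M^3) with p_i = y_i·P.
Setting this equal to 1.08 bar^-2 and taking the physical root (0 < X < 1) gives X = 0.506.

X = 0.506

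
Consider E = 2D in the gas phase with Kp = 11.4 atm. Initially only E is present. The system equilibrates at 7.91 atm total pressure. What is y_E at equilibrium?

Take 1 mol E as basis and let X be its fractional conversion, so ξ = X.
Moles: n_E = 1 − X; n_D = 2X.
Summing: n_T = 1 + X.
y_i = n_i/n_T, p_i = y_i·P. Kp = p_D^2 / (p_E).
Setting this equal to 11.4 atm and taking the physical root (0 < X < 1) gives X = 0.515.
Then n_E = 0.485, n_T = 1.51, so y_E = 0.320.

y_E = 0.320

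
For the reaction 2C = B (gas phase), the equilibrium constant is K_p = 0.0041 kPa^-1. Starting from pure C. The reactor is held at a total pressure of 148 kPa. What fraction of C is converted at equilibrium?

Take 1 mol C as basis and let X be its fractional conversion, so ξ = 0.5X.
Moles: n_C = 1 − X; n_B = 0.5X.
n_T = Σnᵢ = 1 − 0.5X.
y_i = n_i/n_T, p_i = y_i·P. K_p = p_B / (p_C^2).
Substituting and setting equal to 0.0041 kPa^-1 gives a polynomial in X; the root in (0,1) is X = 0.460.

X = 0.460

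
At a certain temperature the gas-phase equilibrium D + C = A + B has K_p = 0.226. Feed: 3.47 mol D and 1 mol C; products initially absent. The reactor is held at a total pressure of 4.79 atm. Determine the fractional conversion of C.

Take 1 mol C as basis and let X be its fractional conversion, so ξ = X.
At extent ξ: n_D = 3.47 − X; n_C = 1 − X; n_A = X; n_B = X.
n_T stays at 4.47 (no change in mole number).
Mole fractions y_i = n_i/n_T; K_p = p_A p_B / (p_D p_C) with p_i = y_i·P.
This yields a degree-2 equation in X; solving on (0,1), X = 0.547.

X = 0.547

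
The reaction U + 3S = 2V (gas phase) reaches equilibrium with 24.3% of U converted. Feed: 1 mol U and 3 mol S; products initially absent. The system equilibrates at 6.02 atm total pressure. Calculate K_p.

Basis: 1 mol U initially; let X = conversion of U. Extent ξ = X.
Moles: n_U = 1 − X; n_S = 3 − 3X; n_V = 2X.
Total moles n_T = 4 − 2X.
At X = 0.243: n_U = 0.757, n_S = 2.27, n_V = 0.486, n_T = 3.51.
p_i = (n_i/n_T)·P. K_p = p_V^2 / (p_U p_S^3) = 0.00908 atm^-2.

K_p = 0.00908 atm^-2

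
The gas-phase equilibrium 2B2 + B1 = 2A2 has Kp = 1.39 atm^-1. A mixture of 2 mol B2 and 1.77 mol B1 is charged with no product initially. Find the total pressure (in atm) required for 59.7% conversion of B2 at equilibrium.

Basis: 2 mol B2 initially; let X = conversion of B2. Extent ξ = X.
Mole table: n_B2 = 2 − 2X; n_B1 = 1.77 − X; n_A2 = 2X.
Summing: n_T = 3.77 − X.
Kp = p_A2^2 / (p_B2^2 p_B1) with p_i = (n_i/n_T)·P.
At X = 0.597: the mole-fraction product g(X) = Π y_i^ν_i = 5.936. Since Kp = g(X)·P^{-1}, P = (g/Kp)^(1/1) = (5.936/1.39)^(1/1) = 4.27 atm.

P = 4.27 atm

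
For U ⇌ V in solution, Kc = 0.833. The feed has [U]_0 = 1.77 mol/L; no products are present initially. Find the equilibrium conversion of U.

X = 0.454

Let X = conversion of U; extent ξ = 1.77·X mol/L.
Concentrations: [U] = 1.77 − 1.77X; [V] = 1.77X.
Kc = [V] / ([U]).
Equating to 0.833: the physical root is X = 0.454.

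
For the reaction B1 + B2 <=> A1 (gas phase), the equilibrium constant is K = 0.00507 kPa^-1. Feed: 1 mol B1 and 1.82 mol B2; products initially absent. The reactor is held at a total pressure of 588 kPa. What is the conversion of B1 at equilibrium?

Let X = conversion of B1 (basis 1 mol B1); extent of reaction ξ = X.
Mole table: n_B1 = 1 − X; n_B2 = 1.82 − X; n_A1 = X.
Summing: n_T = 2.82 − X.
y_i = n_i/n_T, p_i = y_i·P. K = p_A1 / (p_B1 p_B2).
This yields a degree-2 equation in X; solving on (0,1), X = 0.619.

X = 0.619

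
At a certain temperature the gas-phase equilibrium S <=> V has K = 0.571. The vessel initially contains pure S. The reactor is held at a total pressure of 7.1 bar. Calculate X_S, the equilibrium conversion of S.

X = 0.363

Basis: 1 mol S initially; let X = conversion of S. Extent ξ = X.
At extent ξ: n_S = 1 − X; n_V = X.
n_T stays at 1 (no change in mole number).
Mole fractions y_i = n_i/n_T; K = p_V / (p_S) with p_i = y_i·P.
Setting this equal to 0.571 and taking the physical root (0 < X < 1) gives X = 0.363.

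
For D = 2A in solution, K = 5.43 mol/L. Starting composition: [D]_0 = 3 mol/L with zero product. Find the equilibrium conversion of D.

Let X = conversion of D; extent ξ = 3·X mol/L.
Concentrations: [D] = 3 − 3X; [A] = 6X.
K = [A]^2 / ([D]).
Solving K = 5.43 for X ∈ (0,1): X = 0.483.

X = 0.483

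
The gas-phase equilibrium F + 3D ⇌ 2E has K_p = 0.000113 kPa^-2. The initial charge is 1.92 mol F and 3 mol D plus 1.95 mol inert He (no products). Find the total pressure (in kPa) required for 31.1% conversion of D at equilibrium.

Take 3 mol D as basis and let X be its fractional conversion, so ξ = X.
Mole table: n_F = 1.92 − X; n_D = 3 − 3X; n_E = 2X; n_I = 1.95 (inert).
Total moles n_T = 6.87 − 2X.
K_p = p_E^2 / (p_F p_D^3) with p_i = (n_i/n_T)·P.
At X = 0.311: the mole-fraction product g(X) = Π y_i^ν_i = 1.063. Since K_p = g(X)·P^{-2}, P = (g/K_p)^(1/2) = (1.063/0.000113)^(1/2) = 97 kPa.

P = 97 kPa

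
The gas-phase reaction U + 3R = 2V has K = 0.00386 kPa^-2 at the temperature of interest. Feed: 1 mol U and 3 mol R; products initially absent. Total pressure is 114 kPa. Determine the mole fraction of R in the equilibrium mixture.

y_R = 0.358

Take 1 mol U as basis and let X be its fractional conversion, so ξ = X.
Moles: n_U = 1 − X; n_R = 3 − 3X; n_V = 2X.
Total moles n_T = 4 − 2X.
Mole fractions y_i = n_i/n_T; K = p_V^2 / (p_U p_R^3) with p_i = y_i·P.
Setting this equal to 0.00386 kPa^-2 and taking the physical root (0 < X < 1) gives X = 0.687.
Then n_R = 0.939, n_T = 2.63, so y_R = 0.358.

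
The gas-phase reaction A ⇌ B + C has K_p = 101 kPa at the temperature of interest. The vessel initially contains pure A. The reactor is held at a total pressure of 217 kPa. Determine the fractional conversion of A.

Take 1 mol A as basis and let X be its fractional conversion, so ξ = X.
Mole table: n_A = 1 − X; n_B = X; n_C = X.
Total moles n_T = 1 + X.
With p_i = (n_i/n_T)P, K_p = p_B p_C / (p_A).
Setting this equal to 101 kPa and taking the physical root (0 < X < 1) gives X = 0.564.

X = 0.564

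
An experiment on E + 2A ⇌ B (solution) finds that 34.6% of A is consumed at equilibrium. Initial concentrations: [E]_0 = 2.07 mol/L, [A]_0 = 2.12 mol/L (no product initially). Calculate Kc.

Kc = 0.112 (mol/L)^-2

Let X = conversion of A.
Concentrations: [E] = 2.07 − 1.06X; [A] = 2.12 − 2.12X; [B] = 1.06X.
At X = 0.346: [E] = 1.7, [A] = 1.39, [B] = 0.367.
Kc = [B] / ([E] [A]^2) = 0.112 (mol/L)^-2.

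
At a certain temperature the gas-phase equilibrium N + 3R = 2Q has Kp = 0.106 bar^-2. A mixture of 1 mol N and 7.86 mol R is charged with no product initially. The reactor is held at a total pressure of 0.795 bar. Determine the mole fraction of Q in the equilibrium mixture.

Basis: 1 mol N initially; let X = conversion of N. Extent ξ = X.
Moles: n_N = 1 − X; n_R = 7.86 − 3X; n_Q = 2X.
n_T = Σnᵢ = 8.86 − 2X.
Mole fractions y_i = n_i/n_T; Kp = p_Q^2 / (p_N p_R^3) with p_i = y_i·P.
Setting this equal to 0.106 bar^-2 and taking the physical root (0 < X < 1) gives X = 0.253.
Then n_Q = 0.507, n_T = 8.35, so y_Q = 0.061.

y_Q = 0.061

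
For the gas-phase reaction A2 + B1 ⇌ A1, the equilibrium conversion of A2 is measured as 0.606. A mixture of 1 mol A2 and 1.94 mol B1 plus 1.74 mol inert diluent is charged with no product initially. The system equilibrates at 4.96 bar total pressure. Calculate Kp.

Kp = 0.947 bar^-1

Let X = conversion of A2 (basis 1 mol A2); extent of reaction ξ = X.
Mole table: n_A2 = 1 − X; n_B1 = 1.94 − X; n_A1 = X; n_I = 1.74 (inert).
Summing: n_T = 4.68 − X.
At X = 0.606: n_A2 = 0.394, n_B1 = 1.33, n_A1 = 0.606, n_T = 4.07.
p_i = (n_i/n_T)·P. Kp = p_A1 / (p_A2 p_B1) = 0.947 bar^-1.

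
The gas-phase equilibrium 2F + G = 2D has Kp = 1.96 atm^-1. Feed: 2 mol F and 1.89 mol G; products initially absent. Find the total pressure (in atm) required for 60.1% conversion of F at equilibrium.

Basis: 2 mol F initially; let X = conversion of F. Extent ξ = X.
Mole table: n_F = 2 − 2X; n_G = 1.89 − X; n_D = 2X.
n_T = Σnᵢ = 3.89 − X.
Kp = p_D^2 / (p_F^2 p_G) with p_i = (n_i/n_T)·P.
At X = 0.601: the mole-fraction product g(X) = Π y_i^ν_i = 5.789. Since Kp = g(X)·P^{-1}, P = (g/Kp)^(1/1) = (5.789/1.96)^(1/1) = 2.95 atm.

P = 2.95 atm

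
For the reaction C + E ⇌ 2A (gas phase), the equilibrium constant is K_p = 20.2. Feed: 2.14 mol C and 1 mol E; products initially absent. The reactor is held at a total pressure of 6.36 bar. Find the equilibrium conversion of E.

Take 1 mol E as basis and let X be its fractional conversion, so ξ = X.
Moles: n_C = 2.14 − X; n_E = 1 − X; n_A = 2X.
n_T stays at 3.14 (no change in mole number).
With p_i = (n_i/n_T)P, K_p = p_A^2 / (p_C p_E).
Equating to 20.2 and solving on 0 < X < 1: X = 0.879.

X = 0.879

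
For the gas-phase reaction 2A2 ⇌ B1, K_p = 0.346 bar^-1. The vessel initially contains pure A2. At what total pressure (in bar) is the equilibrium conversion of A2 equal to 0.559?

P = 2.99 bar

Let X = conversion of A2 (basis 1 mol A2); extent of reaction ξ = 0.5X.
Species balance: n_A2 = 1 − X; n_B1 = 0.5X.
Total moles n_T = 1 − 0.5X.
K_p = p_B1 / (p_A2^2) with p_i = (n_i/n_T)·P.
At X = 0.559: the mole-fraction product g(X) = Π y_i^ν_i = 1.035. Since K_p = g(X)·P^{-1}, P = (g/K_p)^(1/1) = (1.035/0.346)^(1/1) = 2.99 bar.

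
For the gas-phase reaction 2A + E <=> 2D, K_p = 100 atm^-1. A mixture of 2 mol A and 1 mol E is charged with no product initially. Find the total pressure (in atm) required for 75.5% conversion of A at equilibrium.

Take 2 mol A as basis and let X be its fractional conversion, so ξ = X.
Moles: n_A = 2 − 2X; n_E = 1 − X; n_D = 2X.
n_T = Σnᵢ = 3 − X.
K_p = p_D^2 / (p_A^2 p_E) with p_i = (n_i/n_T)·P.
At X = 0.755: the mole-fraction product g(X) = Π y_i^ν_i = 87.02. Since K_p = g(X)·P^{-1}, P = (g/K_p)^(1/1) = (87.02/100)^(1/1) = 0.87 atm.

P = 0.87 atm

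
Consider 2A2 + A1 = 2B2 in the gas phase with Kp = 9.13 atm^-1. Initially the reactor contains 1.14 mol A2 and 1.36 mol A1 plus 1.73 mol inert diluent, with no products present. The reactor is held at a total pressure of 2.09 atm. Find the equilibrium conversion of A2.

Basis: 1.14 mol A2 initially; let X = conversion of A2. Extent ξ = 0.57X.
Mole table: n_A2 = 1.14 − 1.14X; n_A1 = 1.36 − 0.57X; n_B2 = 1.14X; n_I = 1.73 (inert).
Summing: n_T = 4.23 − 0.57X.
Mole fractions y_i = n_i/n_T; Kp = p_B2^2 / (p_A2^2 p_A1) with p_i = y_i·P.
Equating to 9.13 atm^-1 and solving on 0 < X < 1: X = 0.687.

X = 0.687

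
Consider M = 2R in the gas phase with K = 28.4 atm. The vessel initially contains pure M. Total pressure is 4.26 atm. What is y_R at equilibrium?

Take 1 mol M as basis and let X be its fractional conversion, so ξ = X.
Moles: n_M = 1 − X; n_R = 2X.
Total moles n_T = 1 + X.
With p_i = (n_i/n_T)P, K = p_R^2 / (p_M).
Equating to 28.4 atm and solving on 0 < X < 1: X = 0.791.
Then n_R = 1.58, n_T = 1.79, so y_R = 0.883.

y_R = 0.883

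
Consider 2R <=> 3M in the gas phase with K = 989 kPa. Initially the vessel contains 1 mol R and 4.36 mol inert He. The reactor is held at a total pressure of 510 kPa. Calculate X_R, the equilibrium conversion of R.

X = 0.686

Basis: 1 mol R initially; let X = conversion of R. Extent ξ = 0.5X.
Species balance: n_R = 1 − X; n_M = 1.5X; n_I = 4.36 (inert).
n_T = Σnᵢ = 5.36 + 0.5X.
Mole fractions y_i = n_i/n_T; K = p_M^3 / (p_R^2) with p_i = y_i·P.
Equating to 989 kPa and solving on 0 < X < 1: X = 0.686.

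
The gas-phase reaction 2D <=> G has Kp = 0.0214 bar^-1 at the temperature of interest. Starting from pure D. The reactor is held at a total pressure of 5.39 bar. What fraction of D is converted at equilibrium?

X = 0.173

Take 1 mol D as basis and let X be its fractional conversion, so ξ = 0.5X.
Moles: n_D = 1 − X; n_G = 0.5X.
Total moles n_T = 1 − 0.5X.
Mole fractions y_i = n_i/n_T; Kp = p_G / (p_D^2) with p_i = y_i·P.
Setting this equal to 0.0214 bar^-1 and taking the physical root (0 < X < 1) gives X = 0.173.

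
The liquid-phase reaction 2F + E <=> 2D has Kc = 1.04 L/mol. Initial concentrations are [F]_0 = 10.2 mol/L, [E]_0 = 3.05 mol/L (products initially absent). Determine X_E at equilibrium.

X = 0.770

Let X = conversion of E; extent ξ = 3.05·X mol/L.
Concentrations: [F] = 10.2 − 6.1X; [E] = 3.05 − 3.05X; [D] = 6.1X.
Kc = [D]^2 / ([F]^2 [E]).
Equating to 1.04 L/mol: the physical root is X = 0.770.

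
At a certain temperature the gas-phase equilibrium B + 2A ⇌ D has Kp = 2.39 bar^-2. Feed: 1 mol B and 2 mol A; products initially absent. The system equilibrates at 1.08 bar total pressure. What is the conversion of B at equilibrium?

Let X = conversion of B (basis 1 mol B); extent of reaction ξ = X.
Moles: n_B = 1 − X; n_A = 2 − 2X; n_D = X.
Total moles n_T = 3 − 2X.
Mole fractions y_i = n_i/n_T; Kp = p_D / (p_B p_A^2) with p_i = y_i·P.
Setting this equal to 2.39 bar^-2 and taking the physical root (0 < X < 1) gives X = 0.438.

X = 0.438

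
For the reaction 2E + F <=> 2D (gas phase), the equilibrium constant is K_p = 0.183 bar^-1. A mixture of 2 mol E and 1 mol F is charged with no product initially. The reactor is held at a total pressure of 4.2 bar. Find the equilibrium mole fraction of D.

Basis: 2 mol E initially; let X = conversion of E. Extent ξ = X.
Species balance: n_E = 2 − 2X; n_F = 1 − X; n_D = 2X.
Total moles n_T = 3 − X.
Mole fractions y_i = n_i/n_T; K_p = p_D^2 / (p_E^2 p_F) with p_i = y_i·P.
Substituting and setting equal to 0.183 bar^-1 gives a polynomial in X; the root in (0,1) is X = 0.308.
Then n_D = 0.615, n_T = 2.69, so y_D = 0.229.

y_D = 0.229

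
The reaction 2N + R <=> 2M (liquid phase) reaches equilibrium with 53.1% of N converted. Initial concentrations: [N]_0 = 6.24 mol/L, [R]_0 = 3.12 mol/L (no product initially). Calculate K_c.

K_c = 0.876 L/mol

Let X = conversion of N.
Concentrations: [N] = 6.24 − 6.24X; [R] = 3.12 − 3.12X; [M] = 6.24X.
At X = 0.531: [N] = 2.93, [R] = 1.46, [M] = 3.31.
K_c = [M]^2 / ([N]^2 [R]) = 0.876 L/mol.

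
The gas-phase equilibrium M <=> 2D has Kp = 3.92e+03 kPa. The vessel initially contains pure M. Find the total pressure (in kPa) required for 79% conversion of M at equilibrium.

P = 590 kPa

Let X = conversion of M (basis 1 mol M); extent of reaction ξ = X.
At extent ξ: n_M = 1 − X; n_D = 2X.
n_T = Σnᵢ = 1 + X.
Kp = p_D^2 / (p_M) with p_i = (n_i/n_T)·P.
At X = 0.79: the mole-fraction product g(X) = Π y_i^ν_i = 6.641. Since Kp = g(X)·P^{1}, P = (Kp/g)^(1/1) = (3.92e+03/6.641)^(1/1) = 590 kPa.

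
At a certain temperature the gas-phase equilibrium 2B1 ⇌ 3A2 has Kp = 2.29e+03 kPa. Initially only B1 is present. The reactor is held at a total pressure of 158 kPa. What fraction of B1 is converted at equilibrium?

X = 0.738

Let X = conversion of B1 (basis 1 mol B1); extent of reaction ξ = 0.5X.
Mole table: n_B1 = 1 − X; n_A2 = 1.5X.
n_T = Σnᵢ = 1 + 0.5X.
y_i = n_i/n_T, p_i = y_i·P. Kp = p_A2^3 / (p_B1^2).
Substituting and setting equal to 2.29e+03 kPa gives a polynomial in X; the root in (0,1) is X = 0.738.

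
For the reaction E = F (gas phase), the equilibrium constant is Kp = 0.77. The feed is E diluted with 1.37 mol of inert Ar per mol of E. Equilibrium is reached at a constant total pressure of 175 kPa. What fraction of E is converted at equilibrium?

X = 0.435

Take 1 mol E as basis and let X be its fractional conversion, so ξ = X.
At extent ξ: n_E = 1 − X; n_F = X; n_I = 1.37 (inert).
Total moles n_T = 2.37 (Δν = 0, constant).
Mole fractions y_i = n_i/n_T; Kp = p_F / (p_E) with p_i = y_i·P.
Substituting and setting equal to 0.77 gives a polynomial in X; the root in (0,1) is X = 0.435.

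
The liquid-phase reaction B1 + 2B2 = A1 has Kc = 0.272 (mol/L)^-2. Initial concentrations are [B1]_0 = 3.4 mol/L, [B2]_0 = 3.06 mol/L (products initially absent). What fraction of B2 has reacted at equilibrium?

X = 0.613

Let X = conversion of B2; extent ξ = 3.06X/2 mol/L.
Concentrations: [B1] = 3.4 − 1.53X; [B2] = 3.06 − 3.06X; [A1] = 1.53X.
Kc = [A1] / ([B1] [B2]^2).
Solving Kc = 0.272 for X ∈ (0,1): X = 0.613.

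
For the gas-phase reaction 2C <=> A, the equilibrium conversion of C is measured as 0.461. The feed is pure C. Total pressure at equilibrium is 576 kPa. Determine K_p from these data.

Take 1 mol C as basis and let X be its fractional conversion, so ξ = 0.5X.
Mole table: n_C = 1 − X; n_A = 0.5X.
Total moles n_T = 1 − 0.5X.
At X = 0.461: n_C = 0.539, n_A = 0.231, n_T = 0.769.
p_i = (n_i/n_T)·P. K_p = p_A / (p_C^2) = 0.00106 kPa^-1.

K_p = 0.00106 kPa^-1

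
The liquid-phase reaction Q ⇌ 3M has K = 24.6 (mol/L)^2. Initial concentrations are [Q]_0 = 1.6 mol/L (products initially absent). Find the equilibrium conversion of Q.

Let X = conversion of Q; extent ξ = 1.6·X mol/L.
Concentrations: [Q] = 1.6 − 1.6X; [M] = 4.8X.
K = [M]^3 / ([Q]).
Solving K = 24.6 for X ∈ (0,1): X = 0.545.

X = 0.545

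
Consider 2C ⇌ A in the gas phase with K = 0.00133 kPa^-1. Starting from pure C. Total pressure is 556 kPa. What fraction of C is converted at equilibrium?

Let X = conversion of C (basis 1 mol C); extent of reaction ξ = 0.5X.
Species balance: n_C = 1 − X; n_A = 0.5X.
n_T = Σnᵢ = 1 − 0.5X.
y_i = n_i/n_T, p_i = y_i·P. K = p_A / (p_C^2).
This yields a degree-2 equation in X; solving on (0,1), X = 0.497.

X = 0.497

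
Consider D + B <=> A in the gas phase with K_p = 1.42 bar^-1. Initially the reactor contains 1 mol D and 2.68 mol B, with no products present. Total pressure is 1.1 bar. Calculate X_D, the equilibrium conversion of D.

Basis: 1 mol D initially; let X = conversion of D. Extent ξ = X.
Moles: n_D = 1 − X; n_B = 2.68 − X; n_A = X.
Summing: n_T = 3.68 − X.
y_i = n_i/n_T, p_i = y_i·P. K_p = p_A / (p_D p_B).
Equating to 1.42 bar^-1 and solving on 0 < X < 1: X = 0.516.

X = 0.516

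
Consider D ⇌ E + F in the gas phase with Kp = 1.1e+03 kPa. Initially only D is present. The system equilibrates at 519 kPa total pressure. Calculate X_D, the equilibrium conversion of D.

Let X = conversion of D (basis 1 mol D); extent of reaction ξ = X.
Moles: n_D = 1 − X; n_E = X; n_F = X.
Total moles n_T = 1 + X.
y_i = n_i/n_T, p_i = y_i·P. Kp = p_E p_F / (p_D).
Substituting and setting equal to 1.1e+03 kPa gives a polynomial in X; the root in (0,1) is X = 0.824.

X = 0.824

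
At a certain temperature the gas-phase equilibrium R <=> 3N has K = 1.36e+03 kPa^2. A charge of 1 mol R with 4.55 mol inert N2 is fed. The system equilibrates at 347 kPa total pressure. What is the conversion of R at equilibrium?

X = 0.227

Let X = conversion of R (basis 1 mol R); extent of reaction ξ = X.
At extent ξ: n_R = 1 − X; n_N = 3X; n_I = 4.55 (inert).
Summing: n_T = 5.55 + 2X.
y_i = n_i/n_T, p_i = y_i·P. K = p_N^3 / (p_R).
Substituting and setting equal to 1.36e+03 kPa^2 gives a polynomial in X; the root in (0,1) is X = 0.227.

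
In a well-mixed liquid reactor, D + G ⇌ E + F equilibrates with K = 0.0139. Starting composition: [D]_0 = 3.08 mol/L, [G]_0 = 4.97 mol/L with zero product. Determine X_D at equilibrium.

X = 0.134

Let X = conversion of D; extent ξ = 3.08·X mol/L.
Concentrations: [D] = 3.08 − 3.08X; [G] = 4.97 − 3.08X; [E] = 3.08X; [F] = 3.08X.
K = [E] [F] / ([D] [G]).
Solving K = 0.0139 for X ∈ (0,1): X = 0.134.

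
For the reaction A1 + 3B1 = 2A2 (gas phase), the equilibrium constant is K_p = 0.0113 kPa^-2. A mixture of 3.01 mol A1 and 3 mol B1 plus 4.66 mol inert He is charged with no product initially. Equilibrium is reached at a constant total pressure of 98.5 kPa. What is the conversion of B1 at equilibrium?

X = 0.707

Let X = conversion of B1 (basis 3 mol B1); extent of reaction ξ = X.
Species balance: n_A1 = 3.01 − X; n_B1 = 3 − 3X; n_A2 = 2X; n_I = 4.66 (inert).
n_T = Σnᵢ = 10.7 − 2X.
y_i = n_i/n_T, p_i = y_i·P. K_p = p_A2^2 / (p_A1 p_B1^3).
This yields a degree-4 equation in X; solving on (0,1), X = 0.707.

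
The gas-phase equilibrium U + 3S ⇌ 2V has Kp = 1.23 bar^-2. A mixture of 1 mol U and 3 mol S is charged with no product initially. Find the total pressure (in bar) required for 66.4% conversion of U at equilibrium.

Let X = conversion of U (basis 1 mol U); extent of reaction ξ = X.
Species balance: n_U = 1 − X; n_S = 3 − 3X; n_V = 2X.
n_T = Σnᵢ = 4 − 2X.
Kp = p_V^2 / (p_U p_S^3) with p_i = (n_i/n_T)·P.
At X = 0.664: the mole-fraction product g(X) = Π y_i^ν_i = 36.59. Since Kp = g(X)·P^{-2}, P = (g/Kp)^(1/2) = (36.59/1.23)^(1/2) = 5.45 bar.

P = 5.45 bar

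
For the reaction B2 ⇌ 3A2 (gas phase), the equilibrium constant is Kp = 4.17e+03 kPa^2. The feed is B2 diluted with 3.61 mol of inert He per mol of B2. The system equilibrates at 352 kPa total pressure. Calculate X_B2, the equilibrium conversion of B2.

Take 1 mol B2 as basis and let X be its fractional conversion, so ξ = X.
Species balance: n_B2 = 1 − X; n_A2 = 3X; n_I = 3.61 (inert).
n_T = Σnᵢ = 4.61 + 2X.
Mole fractions y_i = n_i/n_T; Kp = p_A2^3 / (p_B2) with p_i = y_i·P.
This yields a degree-3 equation in X; solving on (0,1), X = 0.288.

X = 0.288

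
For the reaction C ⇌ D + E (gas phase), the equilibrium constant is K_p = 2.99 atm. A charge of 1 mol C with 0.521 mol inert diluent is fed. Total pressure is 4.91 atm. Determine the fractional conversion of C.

X = 0.667

Take 1 mol C as basis and let X be its fractional conversion, so ξ = X.
Mole table: n_C = 1 − X; n_D = X; n_E = X; n_I = 0.521 (inert).
n_T = Σnᵢ = 1.52 + X.
Mole fractions y_i = n_i/n_T; K_p = p_D p_E / (p_C) with p_i = y_i·P.
This yields a degree-2 equation in X; solving on (0,1), X = 0.667.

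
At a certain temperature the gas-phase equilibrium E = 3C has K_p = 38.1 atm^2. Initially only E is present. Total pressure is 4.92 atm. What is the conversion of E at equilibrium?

X = 0.488

Basis: 1 mol E initially; let X = conversion of E. Extent ξ = X.
Mole table: n_E = 1 − X; n_C = 3X.
Total moles n_T = 1 + 2X.
Mole fractions y_i = n_i/n_T; K_p = p_C^3 / (p_E) with p_i = y_i·P.
Equating to 38.1 atm^2 and solving on 0 < X < 1: X = 0.488.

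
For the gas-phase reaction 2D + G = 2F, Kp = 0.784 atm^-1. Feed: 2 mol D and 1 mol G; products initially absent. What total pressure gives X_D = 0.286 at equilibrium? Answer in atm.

Basis: 2 mol D initially; let X = conversion of D. Extent ξ = X.
Mole table: n_D = 2 − 2X; n_G = 1 − X; n_F = 2X.
Total moles n_T = 3 − X.
Kp = p_F^2 / (p_D^2 p_G) with p_i = (n_i/n_T)·P.
At X = 0.286: the mole-fraction product g(X) = Π y_i^ν_i = 0.6099. Since Kp = g(X)·P^{-1}, P = (g/Kp)^(1/1) = (0.6099/0.784)^(1/1) = 0.778 atm.

P = 0.778 atm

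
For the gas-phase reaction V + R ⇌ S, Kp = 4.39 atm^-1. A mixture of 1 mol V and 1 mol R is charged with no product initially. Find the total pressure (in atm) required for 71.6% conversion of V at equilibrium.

P = 2.6 atm

Let X = conversion of V (basis 1 mol V); extent of reaction ξ = X.
Moles: n_V = 1 − X; n_R = 1 − X; n_S = X.
n_T = Σnᵢ = 2 − X.
Kp = p_S / (p_V p_R) with p_i = (n_i/n_T)·P.
At X = 0.716: the mole-fraction product g(X) = Π y_i^ν_i = 11.4. Since Kp = g(X)·P^{-1}, P = (g/Kp)^(1/1) = (11.4/4.39)^(1/1) = 2.6 atm.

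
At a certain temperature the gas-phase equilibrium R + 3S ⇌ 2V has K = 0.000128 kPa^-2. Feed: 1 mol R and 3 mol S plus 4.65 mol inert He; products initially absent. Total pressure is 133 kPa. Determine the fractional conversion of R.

Take 1 mol R as basis and let X be its fractional conversion, so ξ = X.
Species balance: n_R = 1 − X; n_S = 3 − 3X; n_V = 2X; n_I = 4.65 (inert).
n_T = Σnᵢ = 8.65 − 2X.
Mole fractions y_i = n_i/n_T; K = p_V^2 / (p_R p_S^3) with p_i = y_i·P.
Substituting and setting equal to 0.000128 kPa^-2 gives a polynomial in X; the root in (0,1) is X = 0.262.

X = 0.262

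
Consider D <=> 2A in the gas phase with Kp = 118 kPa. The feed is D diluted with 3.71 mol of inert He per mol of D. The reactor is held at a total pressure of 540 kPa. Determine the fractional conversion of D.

X = 0.407

Take 1 mol D as basis and let X be its fractional conversion, so ξ = X.
Species balance: n_D = 1 − X; n_A = 2X; n_I = 3.71 (inert).
n_T = Σnᵢ = 4.71 + X.
y_i = n_i/n_T, p_i = y_i·P. Kp = p_A^2 / (p_D).
Setting this equal to 118 kPa and taking the physical root (0 < X < 1) gives X = 0.407.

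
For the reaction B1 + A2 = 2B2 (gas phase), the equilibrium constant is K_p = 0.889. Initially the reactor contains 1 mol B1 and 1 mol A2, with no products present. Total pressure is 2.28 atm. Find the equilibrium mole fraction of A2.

y_A2 = 0.340

Let X = conversion of B1 (basis 1 mol B1); extent of reaction ξ = X.
Mole table: n_B1 = 1 − X; n_A2 = 1 − X; n_B2 = 2X.
n_T stays at 2 (no change in mole number).
With p_i = (n_i/n_T)P, K_p = p_B2^2 / (p_B1 p_A2).
Substituting and setting equal to 0.889 gives a polynomial in X; the root in (0,1) is X = 0.320.
Then n_A2 = 0.68, n_T = 2, so y_A2 = 0.340.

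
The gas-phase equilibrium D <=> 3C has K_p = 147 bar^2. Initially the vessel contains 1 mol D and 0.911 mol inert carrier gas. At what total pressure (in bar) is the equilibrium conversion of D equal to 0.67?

Basis: 1 mol D initially; let X = conversion of D. Extent ξ = X.
Mole table: n_D = 1 − X; n_C = 3X; n_I = 0.911 (inert).
Total moles n_T = 1.91 + 2X.
K_p = p_C^3 / (p_D) with p_i = (n_i/n_T)·P.
At X = 0.67: the mole-fraction product g(X) = Π y_i^ν_i = 2.328. Since K_p = g(X)·P^{2}, P = (K_p/g)^(1/2) = (147/2.328)^(1/2) = 7.95 bar.

P = 7.95 bar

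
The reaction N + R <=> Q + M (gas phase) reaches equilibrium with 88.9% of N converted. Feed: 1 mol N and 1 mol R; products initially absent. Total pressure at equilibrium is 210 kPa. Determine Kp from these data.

Basis: 1 mol N initially; let X = conversion of N. Extent ξ = X.
Moles: n_N = 1 − X; n_R = 1 − X; n_Q = X; n_M = X.
Total moles n_T = 2 (Δν = 0, constant).
At X = 0.889: n_N = 0.111, n_R = 0.111, n_Q = 0.889, n_M = 0.889, n_T = 2.
p_i = (n_i/n_T)·P. Kp = p_Q p_M / (p_N p_R) = 64.1.

Kp = 64.1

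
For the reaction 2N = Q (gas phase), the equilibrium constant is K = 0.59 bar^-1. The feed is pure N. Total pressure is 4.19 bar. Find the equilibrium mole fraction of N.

y_N = 0.465

Take 1 mol N as basis and let X be its fractional conversion, so ξ = 0.5X.
Mole table: n_N = 1 − X; n_Q = 0.5X.
Total moles n_T = 1 − 0.5X.
With p_i = (n_i/n_T)P, K = p_Q / (p_N^2).
Setting this equal to 0.59 bar^-1 and taking the physical root (0 < X < 1) gives X = 0.697.
Then n_N = 0.303, n_T = 0.652, so y_N = 0.465.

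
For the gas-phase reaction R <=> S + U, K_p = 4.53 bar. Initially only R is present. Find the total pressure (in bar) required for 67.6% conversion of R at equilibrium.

P = 5.38 bar

Basis: 1 mol R initially; let X = conversion of R. Extent ξ = X.
Moles: n_R = 1 − X; n_S = X; n_U = X.
Total moles n_T = 1 + X.
K_p = p_S p_U / (p_R) with p_i = (n_i/n_T)·P.
At X = 0.676: the mole-fraction product g(X) = Π y_i^ν_i = 0.8415. Since K_p = g(X)·P^{1}, P = (K_p/g)^(1/1) = (4.53/0.8415)^(1/1) = 5.38 bar.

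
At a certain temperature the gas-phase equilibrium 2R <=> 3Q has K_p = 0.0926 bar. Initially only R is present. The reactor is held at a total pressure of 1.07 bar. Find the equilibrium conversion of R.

X = 0.253

Take 1 mol R as basis and let X be its fractional conversion, so ξ = 0.5X.
At extent ξ: n_R = 1 − X; n_Q = 1.5X.
Summing: n_T = 1 + 0.5X.
Mole fractions y_i = n_i/n_T; K_p = p_Q^3 / (p_R^2) with p_i = y_i·P.
Equating to 0.0926 bar and solving on 0 < X < 1: X = 0.253.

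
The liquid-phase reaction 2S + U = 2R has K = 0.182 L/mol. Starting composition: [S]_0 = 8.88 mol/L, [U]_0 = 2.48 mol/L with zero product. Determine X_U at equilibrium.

X = 0.554

Let X = conversion of U; extent ξ = 2.48·X mol/L.
Concentrations: [S] = 8.88 − 4.96X; [U] = 2.48 − 2.48X; [R] = 4.96X.
K = [R]^2 / ([S]^2 [U]).
This equals 0.182 at X = 0.554 (the root in 0 < X < 1).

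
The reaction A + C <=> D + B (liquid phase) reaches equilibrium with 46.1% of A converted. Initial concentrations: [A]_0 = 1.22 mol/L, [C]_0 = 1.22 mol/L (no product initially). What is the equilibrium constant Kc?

Kc = 0.732

Let X = conversion of A.
Concentrations: [A] = 1.22 − 1.22X; [C] = 1.22 − 1.22X; [D] = 1.22X; [B] = 1.22X.
At X = 0.461: [A] = 0.658, [C] = 0.658, [D] = 0.562, [B] = 0.562.
Kc = [D] [B] / ([A] [C]) = 0.732.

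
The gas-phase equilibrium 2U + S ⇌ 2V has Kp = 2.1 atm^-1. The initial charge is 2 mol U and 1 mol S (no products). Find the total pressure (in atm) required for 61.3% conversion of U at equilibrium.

P = 7.37 atm

Take 2 mol U as basis and let X be its fractional conversion, so ξ = X.
Moles: n_U = 2 − 2X; n_S = 1 − X; n_V = 2X.
Summing: n_T = 3 − X.
Kp = p_V^2 / (p_U^2 p_S) with p_i = (n_i/n_T)·P.
At X = 0.613: the mole-fraction product g(X) = Π y_i^ν_i = 15.48. Since Kp = g(X)·P^{-1}, P = (g/Kp)^(1/1) = (15.48/2.1)^(1/1) = 7.37 atm.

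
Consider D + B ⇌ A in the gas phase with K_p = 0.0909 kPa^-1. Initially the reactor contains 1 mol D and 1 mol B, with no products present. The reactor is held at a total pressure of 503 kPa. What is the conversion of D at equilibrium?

Take 1 mol D as basis and let X be its fractional conversion, so ξ = X.
Moles: n_D = 1 − X; n_B = 1 − X; n_A = X.
Total moles n_T = 2 − X.
With p_i = (n_i/n_T)P, K_p = p_A / (p_D p_B).
Substituting and setting equal to 0.0909 kPa^-1 gives a polynomial in X; the root in (0,1) is X = 0.854.

X = 0.854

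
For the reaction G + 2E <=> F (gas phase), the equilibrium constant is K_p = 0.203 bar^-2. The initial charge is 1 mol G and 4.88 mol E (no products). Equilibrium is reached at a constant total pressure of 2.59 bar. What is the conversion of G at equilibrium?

Let X = conversion of G (basis 1 mol G); extent of reaction ξ = X.
At extent ξ: n_G = 1 − X; n_E = 4.88 − 2X; n_F = X.
n_T = Σnᵢ = 5.88 − 2X.
With p_i = (n_i/n_T)P, K_p = p_F / (p_G p_E^2).
This yields a degree-3 equation in X; solving on (0,1), X = 0.464.

X = 0.464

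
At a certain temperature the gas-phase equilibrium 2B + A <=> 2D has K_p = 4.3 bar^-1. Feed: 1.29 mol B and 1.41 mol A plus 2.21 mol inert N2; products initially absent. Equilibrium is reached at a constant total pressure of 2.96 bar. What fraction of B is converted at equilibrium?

X = 0.628

Let X = conversion of B (basis 1.29 mol B); extent of reaction ξ = 0.645X.
Mole table: n_B = 1.29 − 1.29X; n_A = 1.41 − 0.645X; n_D = 1.29X; n_I = 2.21 (inert).
Summing: n_T = 4.91 − 0.645X.
y_i = n_i/n_T, p_i = y_i·P. K_p = p_D^2 / (p_B^2 p_A).
Setting this equal to 4.3 bar^-1 and taking the physical root (0 < X < 1) gives X = 0.628.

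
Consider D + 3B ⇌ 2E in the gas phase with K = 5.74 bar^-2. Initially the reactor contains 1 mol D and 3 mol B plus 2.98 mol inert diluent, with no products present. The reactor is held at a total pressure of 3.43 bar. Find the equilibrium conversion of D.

X = 0.598

Take 1 mol D as basis and let X be its fractional conversion, so ξ = X.
At extent ξ: n_D = 1 − X; n_B = 3 − 3X; n_E = 2X; n_I = 2.98 (inert).
Total moles n_T = 6.98 − 2X.
With p_i = (n_i/n_T)P, K = p_E^2 / (p_D p_B^3).
This yields a degree-4 equation in X; solving on (0,1), X = 0.598.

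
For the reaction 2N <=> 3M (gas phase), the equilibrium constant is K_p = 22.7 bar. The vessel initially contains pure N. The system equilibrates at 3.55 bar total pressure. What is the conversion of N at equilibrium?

Basis: 1 mol N initially; let X = conversion of N. Extent ξ = 0.5X.
Mole table: n_N = 1 − X; n_M = 1.5X.
n_T = Σnᵢ = 1 + 0.5X.
With p_i = (n_i/n_T)P, K_p = p_M^3 / (p_N^2).
Equating to 22.7 bar and solving on 0 < X < 1: X = 0.661.

X = 0.661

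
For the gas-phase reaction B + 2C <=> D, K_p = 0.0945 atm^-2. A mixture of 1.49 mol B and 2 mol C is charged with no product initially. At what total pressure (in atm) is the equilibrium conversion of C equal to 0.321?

P = 3.57 atm

Let X = conversion of C (basis 2 mol C); extent of reaction ξ = X.
Species balance: n_B = 1.49 − X; n_C = 2 − 2X; n_D = X.
Total moles n_T = 3.49 − 2X.
K_p = p_D / (p_B p_C^2) with p_i = (n_i/n_T)·P.
At X = 0.321: the mole-fraction product g(X) = Π y_i^ν_i = 1.208. Since K_p = g(X)·P^{-2}, P = (g/K_p)^(1/2) = (1.208/0.0945)^(1/2) = 3.57 atm.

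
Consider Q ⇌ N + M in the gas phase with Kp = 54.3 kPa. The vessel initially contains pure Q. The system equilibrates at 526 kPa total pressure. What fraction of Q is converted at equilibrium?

Take 1 mol Q as basis and let X be its fractional conversion, so ξ = X.
Species balance: n_Q = 1 − X; n_N = X; n_M = X.
n_T = Σnᵢ = 1 + X.
With p_i = (n_i/n_T)P, Kp = p_N p_M / (p_Q).
This yields a degree-2 equation in X; solving on (0,1), X = 0.306.

X = 0.306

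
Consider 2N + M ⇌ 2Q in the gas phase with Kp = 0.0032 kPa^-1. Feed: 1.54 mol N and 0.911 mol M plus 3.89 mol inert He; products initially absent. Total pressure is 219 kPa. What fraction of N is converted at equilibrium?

Take 1.54 mol N as basis and let X be its fractional conversion, so ξ = 0.77X.
Species balance: n_N = 1.54 − 1.54X; n_M = 0.911 − 0.77X; n_Q = 1.54X; n_I = 3.89 (inert).
Total moles n_T = 6.34 − 0.77X.
With p_i = (n_i/n_T)P, Kp = p_Q^2 / (p_N^2 p_M).
This yields a degree-3 equation in X; solving on (0,1), X = 0.225.

X = 0.225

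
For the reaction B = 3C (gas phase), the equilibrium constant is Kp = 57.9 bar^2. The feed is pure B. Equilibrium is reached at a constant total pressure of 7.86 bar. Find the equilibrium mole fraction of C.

y_C = 0.674

Basis: 1 mol B initially; let X = conversion of B. Extent ξ = X.
At extent ξ: n_B = 1 − X; n_C = 3X.
n_T = Σnᵢ = 1 + 2X.
With p_i = (n_i/n_T)P, Kp = p_C^3 / (p_B).
This yields a degree-3 equation in X; solving on (0,1), X = 0.408.
Then n_C = 1.22, n_T = 1.82, so y_C = 0.674.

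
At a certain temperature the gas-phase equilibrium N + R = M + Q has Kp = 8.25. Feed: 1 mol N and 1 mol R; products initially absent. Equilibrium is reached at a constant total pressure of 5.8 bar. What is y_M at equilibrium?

y_M = 0.371

Basis: 1 mol N initially; let X = conversion of N. Extent ξ = X.
At extent ξ: n_N = 1 − X; n_R = 1 − X; n_M = X; n_Q = X.
n_T stays at 2 (no change in mole number).
y_i = n_i/n_T, p_i = y_i·P. Kp = p_M p_Q / (p_N p_R).
Substituting and setting equal to 8.25 gives a polynomial in X; the root in (0,1) is X = 0.742.
Then n_M = 0.742, n_T = 2, so y_M = 0.371.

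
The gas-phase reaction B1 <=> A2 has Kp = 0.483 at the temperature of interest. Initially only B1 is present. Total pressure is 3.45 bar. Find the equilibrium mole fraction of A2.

y_A2 = 0.326

Take 1 mol B1 as basis and let X be its fractional conversion, so ξ = X.
Species balance: n_B1 = 1 − X; n_A2 = X.
Since Δν = 0, n_T = 1 throughout.
Mole fractions y_i = n_i/n_T; Kp = p_A2 / (p_B1) with p_i = y_i·P.
Substituting and setting equal to 0.483 gives a polynomial in X; the root in (0,1) is X = 0.326.
Then n_A2 = 0.326, n_T = 1, so y_A2 = 0.326.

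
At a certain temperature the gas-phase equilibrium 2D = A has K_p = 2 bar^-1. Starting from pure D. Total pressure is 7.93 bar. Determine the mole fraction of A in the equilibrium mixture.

Take 1 mol D as basis and let X be its fractional conversion, so ξ = 0.5X.
At extent ξ: n_D = 1 − X; n_A = 0.5X.
n_T = Σnᵢ = 1 − 0.5X.
y_i = n_i/n_T, p_i = y_i·P. K_p = p_A / (p_D^2).
Substituting and setting equal to 2 bar^-1 gives a polynomial in X; the root in (0,1) is X = 0.875.
Then n_A = 0.438, n_T = 0.562, so y_A = 0.778.

y_A = 0.778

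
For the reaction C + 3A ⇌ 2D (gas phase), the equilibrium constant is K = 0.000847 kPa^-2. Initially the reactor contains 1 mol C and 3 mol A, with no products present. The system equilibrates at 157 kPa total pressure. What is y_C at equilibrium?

y_C = 0.138

Take 1 mol C as basis and let X be its fractional conversion, so ξ = X.
Mole table: n_C = 1 − X; n_A = 3 − 3X; n_D = 2X.
n_T = Σnᵢ = 4 − 2X.
With p_i = (n_i/n_T)P, K = p_D^2 / (p_C p_A^3).
Equating to 0.000847 kPa^-2 and solving on 0 < X < 1: X = 0.620.
Then n_C = 0.38, n_T = 2.76, so y_C = 0.138.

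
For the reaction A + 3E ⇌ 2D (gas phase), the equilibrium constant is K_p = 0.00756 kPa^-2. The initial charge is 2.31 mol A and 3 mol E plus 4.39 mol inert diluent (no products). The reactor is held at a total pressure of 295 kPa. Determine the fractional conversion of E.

X = 0.813

Take 3 mol E as basis and let X be its fractional conversion, so ξ = X.
Species balance: n_A = 2.31 − X; n_E = 3 − 3X; n_D = 2X; n_I = 4.39 (inert).
Total moles n_T = 9.7 − 2X.
y_i = n_i/n_T, p_i = y_i·P. K_p = p_D^2 / (p_A p_E^3).
This yields a degree-4 equation in X; solving on (0,1), X = 0.813.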